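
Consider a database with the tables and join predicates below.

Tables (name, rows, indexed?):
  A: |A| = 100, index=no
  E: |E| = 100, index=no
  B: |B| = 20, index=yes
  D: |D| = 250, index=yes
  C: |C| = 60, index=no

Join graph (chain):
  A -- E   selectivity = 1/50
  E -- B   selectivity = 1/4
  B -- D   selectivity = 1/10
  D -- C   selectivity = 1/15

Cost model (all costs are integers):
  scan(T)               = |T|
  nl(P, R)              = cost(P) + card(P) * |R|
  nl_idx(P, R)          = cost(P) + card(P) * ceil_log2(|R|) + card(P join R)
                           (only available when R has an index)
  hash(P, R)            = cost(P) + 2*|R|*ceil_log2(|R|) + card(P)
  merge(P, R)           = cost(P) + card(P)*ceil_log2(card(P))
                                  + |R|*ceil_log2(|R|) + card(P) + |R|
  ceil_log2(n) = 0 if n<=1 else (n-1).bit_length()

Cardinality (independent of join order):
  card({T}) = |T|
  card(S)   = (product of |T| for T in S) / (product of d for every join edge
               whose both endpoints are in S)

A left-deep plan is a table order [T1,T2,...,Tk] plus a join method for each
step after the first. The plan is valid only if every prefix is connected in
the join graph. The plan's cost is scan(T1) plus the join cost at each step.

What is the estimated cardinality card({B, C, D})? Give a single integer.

Tables in S: B(20), C(60), D(250)
Edges inside S: B-D(d=10), D-C(d=15)
numerator = 20 * 60 * 250 = 300000
denominator = 10 * 15 = 150
card(S) = 300000 / 150 = 2000

2000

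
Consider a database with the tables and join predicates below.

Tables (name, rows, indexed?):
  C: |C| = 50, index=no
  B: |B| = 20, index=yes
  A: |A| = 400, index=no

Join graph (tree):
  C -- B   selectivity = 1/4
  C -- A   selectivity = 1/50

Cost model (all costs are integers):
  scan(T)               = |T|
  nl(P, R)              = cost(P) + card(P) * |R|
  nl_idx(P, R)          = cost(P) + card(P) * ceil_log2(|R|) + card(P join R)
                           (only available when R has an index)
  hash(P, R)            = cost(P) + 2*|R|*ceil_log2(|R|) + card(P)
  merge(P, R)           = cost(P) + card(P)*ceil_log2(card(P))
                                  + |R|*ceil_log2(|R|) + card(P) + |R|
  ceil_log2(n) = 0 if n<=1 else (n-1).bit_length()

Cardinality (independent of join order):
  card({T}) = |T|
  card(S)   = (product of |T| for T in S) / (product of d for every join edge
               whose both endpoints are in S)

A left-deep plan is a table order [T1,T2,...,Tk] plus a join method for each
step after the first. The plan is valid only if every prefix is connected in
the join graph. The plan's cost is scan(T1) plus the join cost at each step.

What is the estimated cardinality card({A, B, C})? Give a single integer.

2000

Tables in S: A(400), B(20), C(50)
Edges inside S: C-B(d=4), C-A(d=50)
numerator = 400 * 20 * 50 = 400000
denominator = 4 * 50 = 200
card(S) = 400000 / 200 = 2000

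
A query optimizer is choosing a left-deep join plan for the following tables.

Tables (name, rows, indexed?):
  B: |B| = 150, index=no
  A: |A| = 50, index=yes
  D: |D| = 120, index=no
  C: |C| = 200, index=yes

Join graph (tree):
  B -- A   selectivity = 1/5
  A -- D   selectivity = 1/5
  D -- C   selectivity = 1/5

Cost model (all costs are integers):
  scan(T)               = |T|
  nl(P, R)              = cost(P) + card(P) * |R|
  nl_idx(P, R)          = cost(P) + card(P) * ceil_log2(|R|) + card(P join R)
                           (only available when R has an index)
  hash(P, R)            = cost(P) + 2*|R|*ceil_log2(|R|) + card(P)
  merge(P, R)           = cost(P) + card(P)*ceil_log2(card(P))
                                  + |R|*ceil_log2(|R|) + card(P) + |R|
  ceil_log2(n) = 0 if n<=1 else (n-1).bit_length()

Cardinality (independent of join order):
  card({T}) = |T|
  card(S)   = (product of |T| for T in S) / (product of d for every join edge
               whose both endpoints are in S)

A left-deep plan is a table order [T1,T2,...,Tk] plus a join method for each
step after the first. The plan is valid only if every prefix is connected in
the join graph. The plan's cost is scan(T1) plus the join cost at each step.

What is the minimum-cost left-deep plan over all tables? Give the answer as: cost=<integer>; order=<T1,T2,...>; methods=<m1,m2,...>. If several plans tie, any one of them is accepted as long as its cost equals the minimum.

Selinger DP (subsets sized 1..n):
  {B}: scan cost=150, card=150
  {A}: scan cost=50, card=50
  {D}: scan cost=120, card=120
  {C}: scan cost=200, card=200
  {AB}: card=1500; try (A,hash)→900, (B,merge)→1750, (A,merge)→1850, (B,hash)→2500, (A,nl_idx)→2550, (B,nl)→7550 …(+1); best=900 via (A,hash)
  {AD}: card=1200; try (A,hash)→840, (D,merge)→1360, (A,merge)→1430, (D,hash)→1780, (A,nl_idx)→2040, (D,nl)→6050 …(+1); best=840 via (A,hash)
  {CD}: card=4800; try (D,hash)→2080, (C,merge)→2880, (D,merge)→2960, (C,hash)→3440, (C,nl_idx)→5880, (C,nl)→24120 …(+1); best=2080 via (D,hash)
  {ABD}: card=36000; try (D,hash)→4080, (B,hash)→4440, (B,merge)→16590, (D,merge)→19860, (B,nl)→180840, (D,nl)→180900; best=4080 via (D,hash)
  {ACD}: card=48000; try (C,hash)→5240, (A,hash)→7480, (C,merge)→17040, (C,nl_idx)→58440, (A,merge)→69630, (A,nl_idx)→78880 …(+2); best=5240 via (C,hash)
  {ABCD}: card=1440000; try (C,hash)→43280, (B,hash)→55640, (C,merge)→617880, (B,merge)→822590, (C,nl_idx)→1732080, (C,nl)→7204080 …(+1); best=43280 via (C,hash)

cost=43280; order=B,A,D,C; methods=hash,hash,hash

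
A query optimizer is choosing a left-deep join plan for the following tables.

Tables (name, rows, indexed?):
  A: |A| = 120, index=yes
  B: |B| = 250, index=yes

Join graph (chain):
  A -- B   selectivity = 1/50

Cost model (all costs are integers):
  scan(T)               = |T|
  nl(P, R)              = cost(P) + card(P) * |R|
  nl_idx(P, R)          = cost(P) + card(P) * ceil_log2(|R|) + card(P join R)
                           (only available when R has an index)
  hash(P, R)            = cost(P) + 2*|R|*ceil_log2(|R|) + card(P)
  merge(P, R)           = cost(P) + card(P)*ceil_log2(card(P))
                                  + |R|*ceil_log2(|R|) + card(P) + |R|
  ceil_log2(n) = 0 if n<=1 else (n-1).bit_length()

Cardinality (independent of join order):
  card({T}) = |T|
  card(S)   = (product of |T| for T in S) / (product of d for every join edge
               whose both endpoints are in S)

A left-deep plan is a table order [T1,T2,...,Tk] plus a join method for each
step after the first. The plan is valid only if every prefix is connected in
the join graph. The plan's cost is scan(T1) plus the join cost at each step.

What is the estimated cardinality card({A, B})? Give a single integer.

600

Tables in S: A(120), B(250)
Edges inside S: A-B(d=50)
numerator = 120 * 250 = 30000
denominator = 50 = 50
card(S) = 30000 / 50 = 600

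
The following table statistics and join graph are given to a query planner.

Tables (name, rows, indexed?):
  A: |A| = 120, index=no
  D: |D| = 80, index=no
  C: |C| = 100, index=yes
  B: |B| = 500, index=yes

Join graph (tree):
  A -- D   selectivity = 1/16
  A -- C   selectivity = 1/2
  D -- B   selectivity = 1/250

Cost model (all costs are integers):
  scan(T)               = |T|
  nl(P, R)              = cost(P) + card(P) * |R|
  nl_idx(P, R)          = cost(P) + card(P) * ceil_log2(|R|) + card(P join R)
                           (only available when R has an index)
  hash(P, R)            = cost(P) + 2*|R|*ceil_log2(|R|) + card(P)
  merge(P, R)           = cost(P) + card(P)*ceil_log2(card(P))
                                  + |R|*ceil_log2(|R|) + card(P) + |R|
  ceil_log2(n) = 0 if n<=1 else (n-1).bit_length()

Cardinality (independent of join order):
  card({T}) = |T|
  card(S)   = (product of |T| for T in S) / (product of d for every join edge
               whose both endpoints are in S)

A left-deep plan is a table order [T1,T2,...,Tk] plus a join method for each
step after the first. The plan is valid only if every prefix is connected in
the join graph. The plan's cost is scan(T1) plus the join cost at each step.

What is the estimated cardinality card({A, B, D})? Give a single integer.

1200

Tables in S: A(120), B(500), D(80)
Edges inside S: A-D(d=16), D-B(d=250)
numerator = 120 * 500 * 80 = 4800000
denominator = 16 * 250 = 4000
card(S) = 4800000 / 4000 = 1200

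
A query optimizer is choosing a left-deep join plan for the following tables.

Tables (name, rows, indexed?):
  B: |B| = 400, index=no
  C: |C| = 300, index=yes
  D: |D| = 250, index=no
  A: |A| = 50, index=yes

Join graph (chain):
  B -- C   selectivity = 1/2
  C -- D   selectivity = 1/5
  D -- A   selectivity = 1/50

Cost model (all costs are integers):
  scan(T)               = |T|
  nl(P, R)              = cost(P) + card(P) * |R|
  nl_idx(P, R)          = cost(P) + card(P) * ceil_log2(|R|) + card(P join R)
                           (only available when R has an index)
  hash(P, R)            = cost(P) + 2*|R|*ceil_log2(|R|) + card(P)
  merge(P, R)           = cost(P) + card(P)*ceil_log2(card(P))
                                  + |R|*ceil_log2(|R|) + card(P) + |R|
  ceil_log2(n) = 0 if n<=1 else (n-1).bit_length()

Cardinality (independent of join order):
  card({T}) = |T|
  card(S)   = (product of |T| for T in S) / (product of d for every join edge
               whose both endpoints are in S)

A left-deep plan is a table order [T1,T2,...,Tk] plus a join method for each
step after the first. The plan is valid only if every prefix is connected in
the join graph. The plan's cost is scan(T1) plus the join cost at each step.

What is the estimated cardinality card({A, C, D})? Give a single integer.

15000

Tables in S: A(50), C(300), D(250)
Edges inside S: C-D(d=5), D-A(d=50)
numerator = 50 * 300 * 250 = 3750000
denominator = 5 * 50 = 250
card(S) = 3750000 / 250 = 15000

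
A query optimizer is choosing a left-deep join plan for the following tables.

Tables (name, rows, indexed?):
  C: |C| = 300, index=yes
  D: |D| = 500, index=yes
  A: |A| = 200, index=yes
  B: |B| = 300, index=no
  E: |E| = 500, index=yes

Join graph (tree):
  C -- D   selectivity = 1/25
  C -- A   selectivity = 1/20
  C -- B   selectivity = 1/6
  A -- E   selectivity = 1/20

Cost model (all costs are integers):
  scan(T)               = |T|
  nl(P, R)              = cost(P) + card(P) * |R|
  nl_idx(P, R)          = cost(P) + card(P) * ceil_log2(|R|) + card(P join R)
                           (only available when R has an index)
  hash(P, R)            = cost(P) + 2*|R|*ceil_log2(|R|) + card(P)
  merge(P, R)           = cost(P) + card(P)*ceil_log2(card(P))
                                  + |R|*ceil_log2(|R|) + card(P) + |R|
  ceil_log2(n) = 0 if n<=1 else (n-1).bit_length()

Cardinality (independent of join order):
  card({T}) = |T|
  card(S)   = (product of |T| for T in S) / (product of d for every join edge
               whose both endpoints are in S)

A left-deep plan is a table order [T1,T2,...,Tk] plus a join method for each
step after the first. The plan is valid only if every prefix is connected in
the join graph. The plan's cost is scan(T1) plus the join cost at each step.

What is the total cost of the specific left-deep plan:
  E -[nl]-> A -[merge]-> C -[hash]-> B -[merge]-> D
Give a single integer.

86508900

step 1: scan E: cost=500, card=500
step 2: join A via nl
    card(P join A) = 500*200/(20) = 5000
    cost = 500 + 500*200 = 100500
step 3: join C via merge
    card(P join C) = 5000*300/(20) = 75000
    cost = 100500 + 5000*13 + 300*9 + 5000 + 300 = 173500
step 4: join B via hash
    card(P join B) = 75000*300/(6) = 3750000
    cost = 173500 + 2*300*9 + 75000 = 253900
step 5: join D via merge
    card(P join D) = 3750000*500/(25) = 75000000
    cost = 253900 + 3750000*22 + 500*9 + 3750000 + 500 = 86508900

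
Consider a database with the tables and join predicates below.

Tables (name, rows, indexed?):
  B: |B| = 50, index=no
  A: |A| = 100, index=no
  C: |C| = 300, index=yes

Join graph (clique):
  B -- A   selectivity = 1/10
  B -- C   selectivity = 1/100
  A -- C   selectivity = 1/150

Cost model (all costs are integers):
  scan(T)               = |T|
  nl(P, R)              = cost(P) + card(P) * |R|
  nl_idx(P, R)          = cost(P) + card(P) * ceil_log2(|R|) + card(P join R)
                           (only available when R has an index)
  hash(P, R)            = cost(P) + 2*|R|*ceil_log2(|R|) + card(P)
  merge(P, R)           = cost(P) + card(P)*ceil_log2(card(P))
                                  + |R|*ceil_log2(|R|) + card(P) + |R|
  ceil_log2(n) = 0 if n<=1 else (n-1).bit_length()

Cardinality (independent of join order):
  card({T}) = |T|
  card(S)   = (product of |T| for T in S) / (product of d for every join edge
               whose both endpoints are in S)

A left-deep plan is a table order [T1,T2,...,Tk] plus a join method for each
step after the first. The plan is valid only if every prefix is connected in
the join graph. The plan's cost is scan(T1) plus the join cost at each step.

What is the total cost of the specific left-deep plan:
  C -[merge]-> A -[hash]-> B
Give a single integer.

4900

step 1: scan C: cost=300, card=300
step 2: join A via merge
    card(P join A) = 300*100/(150) = 200
    cost = 300 + 300*9 + 100*7 + 300 + 100 = 4100
step 3: join B via hash
    card(P join B) = 200*50/(10*100) = 10
    cost = 4100 + 2*50*6 + 200 = 4900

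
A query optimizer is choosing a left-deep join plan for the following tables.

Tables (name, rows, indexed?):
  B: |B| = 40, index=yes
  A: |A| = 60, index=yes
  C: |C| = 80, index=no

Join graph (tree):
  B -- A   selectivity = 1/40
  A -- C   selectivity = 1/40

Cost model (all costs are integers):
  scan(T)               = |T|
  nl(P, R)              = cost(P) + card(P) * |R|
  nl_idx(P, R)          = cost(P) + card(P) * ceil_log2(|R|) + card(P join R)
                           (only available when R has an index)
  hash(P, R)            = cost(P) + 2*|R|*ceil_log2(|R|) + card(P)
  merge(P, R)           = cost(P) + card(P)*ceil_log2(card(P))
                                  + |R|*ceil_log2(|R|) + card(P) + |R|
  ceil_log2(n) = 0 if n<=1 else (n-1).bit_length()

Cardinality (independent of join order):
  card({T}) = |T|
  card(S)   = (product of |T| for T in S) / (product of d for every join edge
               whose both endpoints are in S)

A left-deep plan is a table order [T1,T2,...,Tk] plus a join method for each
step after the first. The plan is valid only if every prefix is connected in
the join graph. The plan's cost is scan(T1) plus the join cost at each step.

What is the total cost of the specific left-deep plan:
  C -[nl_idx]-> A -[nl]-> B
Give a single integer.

5480

step 1: scan C: cost=80, card=80
step 2: join A via nl_idx
    card(P join A) = 80*60/(40) = 120
    cost = 80 + 80*6 + 120 = 680
step 3: join B via nl
    card(P join B) = 120*40/(40) = 120
    cost = 680 + 120*40 = 5480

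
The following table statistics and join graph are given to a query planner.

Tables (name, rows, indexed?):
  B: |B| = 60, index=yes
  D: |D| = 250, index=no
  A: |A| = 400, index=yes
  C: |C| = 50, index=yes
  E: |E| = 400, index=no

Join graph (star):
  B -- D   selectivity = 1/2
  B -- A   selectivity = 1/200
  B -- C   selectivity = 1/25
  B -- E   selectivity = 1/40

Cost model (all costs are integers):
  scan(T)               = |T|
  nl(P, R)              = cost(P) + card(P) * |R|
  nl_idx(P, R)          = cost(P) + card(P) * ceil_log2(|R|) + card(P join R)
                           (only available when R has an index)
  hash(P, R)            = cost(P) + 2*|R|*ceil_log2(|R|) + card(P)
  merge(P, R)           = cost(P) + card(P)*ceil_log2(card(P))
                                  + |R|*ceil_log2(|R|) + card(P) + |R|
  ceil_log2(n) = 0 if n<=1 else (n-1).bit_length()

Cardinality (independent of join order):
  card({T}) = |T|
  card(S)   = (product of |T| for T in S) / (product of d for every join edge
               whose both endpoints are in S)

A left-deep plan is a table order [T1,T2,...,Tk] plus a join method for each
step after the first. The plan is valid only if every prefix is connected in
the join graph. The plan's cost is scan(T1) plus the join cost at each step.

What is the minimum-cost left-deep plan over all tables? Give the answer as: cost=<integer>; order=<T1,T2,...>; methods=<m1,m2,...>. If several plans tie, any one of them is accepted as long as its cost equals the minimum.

cost=13880; order=B,A,E,C,D; methods=nl_idx,merge,hash,hash

Selinger DP (subsets sized 1..n):
  {B}: scan cost=60, card=60
  {D}: scan cost=250, card=250
  {A}: scan cost=400, card=400
  {C}: scan cost=50, card=50
  {E}: scan cost=400, card=400
  {BD}: card=7500; try (B,hash)→1220, (D,merge)→2730, (B,merge)→2920, (D,hash)→4120, (B,nl_idx)→9250, (D,nl)→15060 …(+1); best=1220 via (B,hash)
  {AB}: card=120; try (A,nl_idx)→720, (B,hash)→1520, (B,nl_idx)→2920, (A,merge)→4480, (B,merge)→4820, (A,hash)→7320 …(+2); best=720 via (A,nl_idx)
  {BC}: card=120; try (B,nl_idx)→470, (C,nl_idx)→540, (C,hash)→720, (B,hash)→820, (B,merge)→820, (C,merge)→830 …(+2); best=470 via (B,nl_idx)
  {BE}: card=600; try (B,hash)→1520, (B,nl_idx)→3400, (E,merge)→4480, (B,merge)→4820, (E,hash)→7320, (E,nl)→24060 …(+1); best=1520 via (B,hash)
  {ABD}: card=15000; try (D,merge)→3930, (D,hash)→4840, (A,hash)→15920, (D,nl)→30720, (A,nl_idx)→83720, (A,merge)→110220 …(+1); best=3930 via (D,merge)
  {BCD}: card=15000; try (D,merge)→3680, (D,hash)→4590, (C,hash)→9320, (D,nl)→30470, (C,nl_idx)→61220, (C,merge)→106570 …(+1); best=3680 via (D,merge)
  {BDE}: card=75000; try (D,hash)→6120, (D,merge)→10370, (E,hash)→15920, (E,merge)→110220, (D,nl)→151520, (E,nl)→3001220; best=6120 via (D,hash)
  {ABC}: card=240; try (C,hash)→1440, (C,nl_idx)→1680, (A,nl_idx)→1790, (C,merge)→2030, (A,merge)→5430, (C,nl)→6720 …(+2); best=1440 via (C,hash)
  {ABE}: card=1200; try (E,merge)→5680, (E,hash)→8040, (A,nl_idx)→8120, (A,hash)→9320, (A,merge)→12120, (E,nl)→48720 …(+1); best=5680 via (E,merge)
  {BCE}: card=1200; try (C,hash)→2720, (E,merge)→5430, (C,nl_idx)→6320, (E,hash)→7790, (C,merge)→8470, (C,nl)→31520 …(+1); best=2720 via (C,hash)
  {ABCD}: card=30000; try (D,hash)→5680, (D,merge)→5850, (C,hash)→19530, (A,hash)→25880, (D,nl)→61440, (C,nl_idx)→123930 …(+5); best=5680 via (D,hash)
  {ABDE}: card=150000; try (D,hash)→10880, (D,merge)→22330, (E,hash)→26130, (A,hash)→88320, (E,merge)→232930, (D,nl)→305680 …(+4); best=10880 via (D,hash)
  {BCDE}: card=150000; try (D,hash)→7920, (D,merge)→19370, (E,hash)→25880, (C,hash)→81720, (E,merge)→232680, (D,nl)→302720 …(+4); best=7920 via (D,hash)
  {ABCE}: card=2400; try (C,hash)→7480, (E,merge)→7600, (E,hash)→8880, (A,hash)→11120, (C,nl_idx)→15280, (A,nl_idx)→15920 …(+5); best=7480 via (C,hash)
  {ABCDE}: card=300000; try (D,hash)→13880, (D,merge)→40930, (E,hash)→42880, (C,hash)→161480, (A,hash)→165120, (E,merge)→489680 …(+8); best=13880 via (D,hash)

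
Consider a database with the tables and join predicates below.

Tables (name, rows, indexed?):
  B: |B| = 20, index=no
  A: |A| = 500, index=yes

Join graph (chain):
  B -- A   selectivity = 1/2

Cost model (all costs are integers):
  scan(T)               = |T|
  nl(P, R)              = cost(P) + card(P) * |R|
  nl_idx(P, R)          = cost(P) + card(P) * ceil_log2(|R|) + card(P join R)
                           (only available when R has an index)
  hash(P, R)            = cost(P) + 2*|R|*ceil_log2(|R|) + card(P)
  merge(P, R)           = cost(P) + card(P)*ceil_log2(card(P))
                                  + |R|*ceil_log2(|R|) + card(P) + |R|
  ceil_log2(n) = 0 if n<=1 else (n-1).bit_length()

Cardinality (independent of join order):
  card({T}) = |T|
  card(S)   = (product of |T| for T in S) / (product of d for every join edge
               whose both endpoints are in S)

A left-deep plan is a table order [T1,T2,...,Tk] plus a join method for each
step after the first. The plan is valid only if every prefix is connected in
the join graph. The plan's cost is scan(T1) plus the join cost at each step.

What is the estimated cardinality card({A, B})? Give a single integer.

5000

Tables in S: A(500), B(20)
Edges inside S: B-A(d=2)
numerator = 500 * 20 = 10000
denominator = 2 = 2
card(S) = 10000 / 2 = 5000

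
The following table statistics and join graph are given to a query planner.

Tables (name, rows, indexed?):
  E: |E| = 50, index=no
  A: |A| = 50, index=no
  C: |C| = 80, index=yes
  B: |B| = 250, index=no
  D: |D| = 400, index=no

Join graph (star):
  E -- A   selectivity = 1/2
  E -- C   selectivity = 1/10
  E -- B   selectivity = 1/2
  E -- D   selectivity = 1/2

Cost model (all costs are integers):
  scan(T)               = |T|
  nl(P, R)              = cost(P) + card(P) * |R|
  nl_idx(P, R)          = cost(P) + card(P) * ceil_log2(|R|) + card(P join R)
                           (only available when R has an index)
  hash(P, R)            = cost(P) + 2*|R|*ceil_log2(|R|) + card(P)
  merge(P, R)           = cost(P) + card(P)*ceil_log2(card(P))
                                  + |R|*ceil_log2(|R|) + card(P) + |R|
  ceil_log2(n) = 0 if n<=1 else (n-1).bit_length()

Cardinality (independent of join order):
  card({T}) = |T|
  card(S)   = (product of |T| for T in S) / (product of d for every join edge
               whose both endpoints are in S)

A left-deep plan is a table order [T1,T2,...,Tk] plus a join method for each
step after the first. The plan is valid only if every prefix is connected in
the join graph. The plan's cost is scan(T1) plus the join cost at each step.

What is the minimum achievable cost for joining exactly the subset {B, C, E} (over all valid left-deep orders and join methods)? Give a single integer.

Selinger DP over subsets of {B,C,E}:
  {E}: scan cost=50, card=50
  {C}: scan cost=80, card=80
  {B}: scan cost=250, card=250
  {CE}: card=400; try (E,hash)→760, (C,nl_idx)→800, (C,merge)→1040, (E,merge)→1070, (C,hash)→1220, (C,nl)→4050 …(+1); best=760 via (E,hash)
  {BE}: card=6250; try (E,hash)→1100, (B,merge)→2650, (E,merge)→2850, (B,hash)→4100, (B,nl)→12550, (E,nl)→12750; best=1100 via (E,hash)
  {BCE}: card=50000; try (B,hash)→5160, (B,merge)→7010, (C,hash)→8470, (C,merge)→89240, (C,nl_idx)→94850, (B,nl)→100760 …(+1); best=5160 via (B,hash)

5160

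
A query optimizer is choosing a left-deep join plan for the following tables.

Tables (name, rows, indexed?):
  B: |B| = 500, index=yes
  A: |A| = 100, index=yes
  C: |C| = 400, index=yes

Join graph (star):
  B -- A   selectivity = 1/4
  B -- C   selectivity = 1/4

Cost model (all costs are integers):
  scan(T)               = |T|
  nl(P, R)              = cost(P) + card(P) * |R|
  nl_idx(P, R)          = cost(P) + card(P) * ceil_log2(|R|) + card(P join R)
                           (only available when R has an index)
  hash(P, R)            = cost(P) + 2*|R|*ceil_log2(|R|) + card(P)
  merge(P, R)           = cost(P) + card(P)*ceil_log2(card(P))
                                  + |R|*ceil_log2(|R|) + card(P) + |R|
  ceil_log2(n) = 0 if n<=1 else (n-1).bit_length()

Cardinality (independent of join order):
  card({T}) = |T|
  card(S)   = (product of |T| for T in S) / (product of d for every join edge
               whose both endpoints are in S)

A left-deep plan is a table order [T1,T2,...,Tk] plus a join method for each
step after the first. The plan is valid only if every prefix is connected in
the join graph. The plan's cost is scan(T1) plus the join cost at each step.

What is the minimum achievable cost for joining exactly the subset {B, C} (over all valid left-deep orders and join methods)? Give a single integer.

8200

Selinger DP over subsets of {B,C}:
  {B}: scan cost=500, card=500
  {C}: scan cost=400, card=400
  {BC}: card=50000; try (C,hash)→8200, (B,merge)→9400, (C,merge)→9500, (B,hash)→9800, (B,nl_idx)→54000, (C,nl_idx)→55000 …(+2); best=8200 via (C,hash)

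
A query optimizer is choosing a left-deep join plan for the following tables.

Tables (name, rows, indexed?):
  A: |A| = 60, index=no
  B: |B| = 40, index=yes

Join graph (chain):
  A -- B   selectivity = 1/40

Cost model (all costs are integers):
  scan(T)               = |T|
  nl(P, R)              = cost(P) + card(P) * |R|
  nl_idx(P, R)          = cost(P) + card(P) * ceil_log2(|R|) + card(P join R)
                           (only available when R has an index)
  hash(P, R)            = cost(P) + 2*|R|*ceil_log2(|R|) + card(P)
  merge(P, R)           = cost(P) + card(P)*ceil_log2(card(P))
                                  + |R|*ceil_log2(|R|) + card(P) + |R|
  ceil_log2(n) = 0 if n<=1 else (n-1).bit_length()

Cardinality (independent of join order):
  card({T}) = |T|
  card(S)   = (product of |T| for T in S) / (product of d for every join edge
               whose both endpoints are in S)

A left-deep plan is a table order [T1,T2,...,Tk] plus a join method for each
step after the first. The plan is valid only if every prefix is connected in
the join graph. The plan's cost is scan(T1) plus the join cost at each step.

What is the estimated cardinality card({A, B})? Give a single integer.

60

Tables in S: A(60), B(40)
Edges inside S: A-B(d=40)
numerator = 60 * 40 = 2400
denominator = 40 = 40
card(S) = 2400 / 40 = 60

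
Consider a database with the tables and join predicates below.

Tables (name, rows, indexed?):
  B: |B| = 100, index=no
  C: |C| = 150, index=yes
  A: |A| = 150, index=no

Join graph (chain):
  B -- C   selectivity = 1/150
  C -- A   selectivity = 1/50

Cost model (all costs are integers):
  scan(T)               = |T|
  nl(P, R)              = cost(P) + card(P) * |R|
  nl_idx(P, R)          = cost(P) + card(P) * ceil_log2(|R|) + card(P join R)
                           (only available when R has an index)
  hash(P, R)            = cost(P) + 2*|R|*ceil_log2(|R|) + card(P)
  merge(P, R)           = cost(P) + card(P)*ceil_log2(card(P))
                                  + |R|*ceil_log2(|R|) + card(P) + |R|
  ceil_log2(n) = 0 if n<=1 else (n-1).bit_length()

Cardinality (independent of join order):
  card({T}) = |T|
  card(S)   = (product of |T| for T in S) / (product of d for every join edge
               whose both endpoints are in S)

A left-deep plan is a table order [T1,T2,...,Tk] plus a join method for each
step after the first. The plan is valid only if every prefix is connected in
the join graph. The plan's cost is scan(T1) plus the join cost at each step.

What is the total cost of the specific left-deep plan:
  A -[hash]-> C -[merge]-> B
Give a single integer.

8000

step 1: scan A: cost=150, card=150
step 2: join C via hash
    card(P join C) = 150*150/(50) = 450
    cost = 150 + 2*150*8 + 150 = 2700
step 3: join B via merge
    card(P join B) = 450*100/(150) = 300
    cost = 2700 + 450*9 + 100*7 + 450 + 100 = 8000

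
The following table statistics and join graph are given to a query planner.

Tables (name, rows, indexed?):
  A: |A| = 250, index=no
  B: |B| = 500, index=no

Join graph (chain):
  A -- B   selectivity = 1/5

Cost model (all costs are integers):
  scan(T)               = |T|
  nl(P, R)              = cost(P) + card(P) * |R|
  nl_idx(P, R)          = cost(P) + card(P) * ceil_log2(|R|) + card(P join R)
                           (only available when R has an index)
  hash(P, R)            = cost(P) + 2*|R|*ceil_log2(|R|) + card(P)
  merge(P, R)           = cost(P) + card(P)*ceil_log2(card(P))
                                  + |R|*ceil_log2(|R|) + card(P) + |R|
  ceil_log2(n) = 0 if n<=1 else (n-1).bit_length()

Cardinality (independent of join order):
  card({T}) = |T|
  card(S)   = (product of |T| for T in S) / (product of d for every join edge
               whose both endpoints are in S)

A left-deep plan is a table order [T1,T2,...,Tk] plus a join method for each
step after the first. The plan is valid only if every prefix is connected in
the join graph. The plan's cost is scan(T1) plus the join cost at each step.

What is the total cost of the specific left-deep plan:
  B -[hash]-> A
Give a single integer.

5000

step 1: scan B: cost=500, card=500
step 2: join A via hash
    card(P join A) = 500*250/(5) = 25000
    cost = 500 + 2*250*8 + 500 = 5000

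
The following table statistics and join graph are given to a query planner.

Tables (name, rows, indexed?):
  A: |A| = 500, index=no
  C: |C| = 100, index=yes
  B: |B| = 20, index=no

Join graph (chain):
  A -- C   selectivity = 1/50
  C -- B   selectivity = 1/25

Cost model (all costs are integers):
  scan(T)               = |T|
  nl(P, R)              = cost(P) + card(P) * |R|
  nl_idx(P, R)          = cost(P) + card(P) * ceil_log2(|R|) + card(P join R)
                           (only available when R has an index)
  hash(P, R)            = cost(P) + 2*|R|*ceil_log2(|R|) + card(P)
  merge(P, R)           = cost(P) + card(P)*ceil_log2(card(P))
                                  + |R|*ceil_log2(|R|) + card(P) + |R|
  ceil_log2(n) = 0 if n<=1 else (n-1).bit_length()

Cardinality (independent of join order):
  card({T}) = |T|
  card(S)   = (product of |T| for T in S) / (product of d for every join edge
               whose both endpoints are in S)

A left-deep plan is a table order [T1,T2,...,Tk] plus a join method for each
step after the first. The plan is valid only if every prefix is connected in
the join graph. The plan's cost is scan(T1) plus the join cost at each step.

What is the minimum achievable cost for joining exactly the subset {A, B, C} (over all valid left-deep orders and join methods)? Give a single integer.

Selinger DP over subsets of {A,B,C}:
  {A}: scan cost=500, card=500
  {C}: scan cost=100, card=100
  {B}: scan cost=20, card=20
  {AC}: card=1000; try (C,hash)→2400, (C,nl_idx)→5000, (A,merge)→5900, (C,merge)→6300, (A,hash)→9200, (A,nl)→50100 …(+1); best=2400 via (C,hash)
  {BC}: card=80; try (C,nl_idx)→240, (B,hash)→400, (C,merge)→940, (B,merge)→1020, (C,hash)→1440, (C,nl)→2020 …(+1); best=240 via (C,nl_idx)
  {ABC}: card=800; try (B,hash)→3600, (A,merge)→5880, (A,hash)→9320, (B,merge)→13520, (B,nl)→22400, (A,nl)→40240; best=3600 via (B,hash)

3600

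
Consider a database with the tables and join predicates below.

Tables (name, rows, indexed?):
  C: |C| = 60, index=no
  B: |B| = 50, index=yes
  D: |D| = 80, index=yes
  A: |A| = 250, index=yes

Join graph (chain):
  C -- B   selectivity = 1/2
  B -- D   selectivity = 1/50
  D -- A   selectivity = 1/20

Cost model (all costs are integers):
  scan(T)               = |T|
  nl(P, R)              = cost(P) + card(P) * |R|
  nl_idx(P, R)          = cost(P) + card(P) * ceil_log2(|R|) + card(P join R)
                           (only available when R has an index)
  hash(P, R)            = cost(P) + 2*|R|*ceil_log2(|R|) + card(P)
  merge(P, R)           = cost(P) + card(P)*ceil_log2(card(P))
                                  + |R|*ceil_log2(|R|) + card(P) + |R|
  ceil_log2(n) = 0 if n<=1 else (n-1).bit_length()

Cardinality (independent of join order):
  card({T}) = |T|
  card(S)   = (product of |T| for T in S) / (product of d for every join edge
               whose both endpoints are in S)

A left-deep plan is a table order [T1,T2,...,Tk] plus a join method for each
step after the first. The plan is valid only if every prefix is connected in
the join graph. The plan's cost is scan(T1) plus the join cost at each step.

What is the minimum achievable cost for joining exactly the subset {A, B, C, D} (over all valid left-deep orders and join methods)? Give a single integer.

3840

Selinger DP over subsets of {A,B,C,D}:
  {C}: scan cost=60, card=60
  {B}: scan cost=50, card=50
  {D}: scan cost=80, card=80
  {A}: scan cost=250, card=250
  {BC}: card=1500; try (B,hash)→720, (C,hash)→820, (C,merge)→820, (B,merge)→830, (B,nl_idx)→1920, (C,nl)→3050 …(+1); best=720 via (B,hash)
  {BD}: card=80; try (D,nl_idx)→480, (B,nl_idx)→640, (B,hash)→760, (D,merge)→1040, (B,merge)→1070, (D,hash)→1220 …(+2); best=480 via (D,nl_idx)
  {AD}: card=1000; try (D,hash)→1620, (A,nl_idx)→1720, (A,merge)→2970, (D,nl_idx)→3000, (D,merge)→3140, (A,hash)→4160 …(+2); best=1620 via (D,hash)
  {BCD}: card=2400; try (C,hash)→1280, (C,merge)→1540, (D,hash)→3340, (C,nl)→5280, (D,nl_idx)→13620, (D,merge)→19360 …(+1); best=1280 via (C,hash)
  {ABD}: card=1000; try (A,nl_idx)→2120, (B,hash)→3220, (A,merge)→3370, (A,hash)→4560, (B,nl_idx)→8620, (B,merge)→12970 …(+2); best=2120 via (A,nl_idx)
  {ABCD}: card=30000; try (C,hash)→3840, (A,hash)→7680, (C,merge)→13540, (A,merge)→34730, (A,nl_idx)→50480, (C,nl)→62120 …(+1); best=3840 via (C,hash)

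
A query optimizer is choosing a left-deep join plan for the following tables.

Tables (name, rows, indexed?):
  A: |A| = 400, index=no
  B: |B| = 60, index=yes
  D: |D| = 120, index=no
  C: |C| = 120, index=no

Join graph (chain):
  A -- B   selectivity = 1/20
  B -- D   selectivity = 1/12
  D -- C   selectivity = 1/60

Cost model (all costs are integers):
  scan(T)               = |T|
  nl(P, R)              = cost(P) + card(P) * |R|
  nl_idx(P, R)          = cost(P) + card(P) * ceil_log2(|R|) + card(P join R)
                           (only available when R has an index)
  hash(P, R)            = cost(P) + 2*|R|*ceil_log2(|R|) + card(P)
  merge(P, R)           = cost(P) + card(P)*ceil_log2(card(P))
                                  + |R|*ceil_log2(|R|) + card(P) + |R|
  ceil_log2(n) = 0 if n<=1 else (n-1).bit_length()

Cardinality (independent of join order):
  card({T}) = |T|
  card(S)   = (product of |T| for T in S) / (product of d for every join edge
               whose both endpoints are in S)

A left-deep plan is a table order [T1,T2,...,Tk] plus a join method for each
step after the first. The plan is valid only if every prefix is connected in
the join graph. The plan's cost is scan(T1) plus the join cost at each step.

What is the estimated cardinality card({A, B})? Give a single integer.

Tables in S: A(400), B(60)
Edges inside S: A-B(d=20)
numerator = 400 * 60 = 24000
denominator = 20 = 20
card(S) = 24000 / 20 = 1200

1200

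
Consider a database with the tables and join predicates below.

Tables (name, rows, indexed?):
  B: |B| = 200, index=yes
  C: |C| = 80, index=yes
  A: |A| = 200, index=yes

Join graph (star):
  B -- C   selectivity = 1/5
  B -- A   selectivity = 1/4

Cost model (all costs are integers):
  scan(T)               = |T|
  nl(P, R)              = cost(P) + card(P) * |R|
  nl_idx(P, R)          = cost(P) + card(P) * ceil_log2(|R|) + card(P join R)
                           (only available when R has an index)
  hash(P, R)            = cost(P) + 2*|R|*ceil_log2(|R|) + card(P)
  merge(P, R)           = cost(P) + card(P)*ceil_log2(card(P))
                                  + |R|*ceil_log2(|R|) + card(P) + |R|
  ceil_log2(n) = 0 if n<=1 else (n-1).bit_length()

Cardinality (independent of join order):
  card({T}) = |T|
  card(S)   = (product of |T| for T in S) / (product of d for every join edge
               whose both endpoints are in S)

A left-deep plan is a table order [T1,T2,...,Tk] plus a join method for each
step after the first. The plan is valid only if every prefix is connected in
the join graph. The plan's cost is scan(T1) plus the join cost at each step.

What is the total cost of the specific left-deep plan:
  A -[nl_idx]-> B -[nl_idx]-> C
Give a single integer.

step 1: scan A: cost=200, card=200
step 2: join B via nl_idx
    card(P join B) = 200*200/(4) = 10000
    cost = 200 + 200*8 + 10000 = 11800
step 3: join C via nl_idx
    card(P join C) = 10000*80/(5) = 160000
    cost = 11800 + 10000*7 + 160000 = 241800

241800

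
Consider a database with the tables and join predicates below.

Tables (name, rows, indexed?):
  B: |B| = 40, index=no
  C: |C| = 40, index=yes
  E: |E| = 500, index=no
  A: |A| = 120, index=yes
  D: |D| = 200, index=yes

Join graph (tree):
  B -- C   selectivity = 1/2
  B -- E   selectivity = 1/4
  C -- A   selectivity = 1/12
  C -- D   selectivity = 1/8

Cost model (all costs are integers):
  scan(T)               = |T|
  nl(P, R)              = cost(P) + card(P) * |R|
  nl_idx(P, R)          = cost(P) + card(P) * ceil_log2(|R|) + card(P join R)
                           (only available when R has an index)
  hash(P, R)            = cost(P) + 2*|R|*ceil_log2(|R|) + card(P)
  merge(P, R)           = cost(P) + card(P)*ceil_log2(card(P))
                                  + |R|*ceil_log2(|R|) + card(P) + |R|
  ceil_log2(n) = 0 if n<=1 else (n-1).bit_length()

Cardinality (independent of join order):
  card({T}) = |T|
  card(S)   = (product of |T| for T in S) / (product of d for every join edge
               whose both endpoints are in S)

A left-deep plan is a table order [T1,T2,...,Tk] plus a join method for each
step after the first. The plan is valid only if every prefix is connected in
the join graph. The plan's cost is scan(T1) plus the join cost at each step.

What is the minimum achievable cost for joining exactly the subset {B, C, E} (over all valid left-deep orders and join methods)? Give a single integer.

Selinger DP over subsets of {B,C,E}:
  {B}: scan cost=40, card=40
  {C}: scan cost=40, card=40
  {E}: scan cost=500, card=500
  {BC}: card=800; try (C,hash)→560, (B,hash)→560, (C,merge)→600, (B,merge)→600, (C,nl_idx)→1080, (C,nl)→1640 …(+1); best=560 via (C,hash)
  {BE}: card=5000; try (B,hash)→1480, (E,merge)→5320, (B,merge)→5780, (E,hash)→9080, (E,nl)→20040, (B,nl)→20500; best=1480 via (B,hash)
  {BCE}: card=100000; try (C,hash)→6960, (E,hash)→10360, (E,merge)→14360, (C,merge)→71760, (C,nl_idx)→131480, (C,nl)→201480 …(+1); best=6960 via (C,hash)

6960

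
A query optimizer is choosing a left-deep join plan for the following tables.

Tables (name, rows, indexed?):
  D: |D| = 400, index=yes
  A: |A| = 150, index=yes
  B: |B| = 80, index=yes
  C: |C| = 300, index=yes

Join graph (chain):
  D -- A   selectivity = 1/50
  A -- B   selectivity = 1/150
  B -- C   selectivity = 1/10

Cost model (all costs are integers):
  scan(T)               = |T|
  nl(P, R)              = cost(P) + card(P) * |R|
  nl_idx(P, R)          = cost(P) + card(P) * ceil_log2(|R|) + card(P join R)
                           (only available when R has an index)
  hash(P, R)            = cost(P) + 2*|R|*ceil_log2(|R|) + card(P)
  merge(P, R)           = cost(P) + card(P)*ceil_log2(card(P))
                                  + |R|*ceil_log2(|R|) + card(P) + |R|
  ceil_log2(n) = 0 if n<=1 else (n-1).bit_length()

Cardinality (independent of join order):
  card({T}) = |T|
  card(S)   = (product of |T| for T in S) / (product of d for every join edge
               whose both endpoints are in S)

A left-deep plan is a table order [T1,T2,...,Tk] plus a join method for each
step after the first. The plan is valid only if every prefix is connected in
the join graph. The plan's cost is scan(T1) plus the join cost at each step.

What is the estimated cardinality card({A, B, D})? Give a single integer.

640

Tables in S: A(150), B(80), D(400)
Edges inside S: D-A(d=50), A-B(d=150)
numerator = 150 * 80 * 400 = 4800000
denominator = 50 * 150 = 7500
card(S) = 4800000 / 7500 = 640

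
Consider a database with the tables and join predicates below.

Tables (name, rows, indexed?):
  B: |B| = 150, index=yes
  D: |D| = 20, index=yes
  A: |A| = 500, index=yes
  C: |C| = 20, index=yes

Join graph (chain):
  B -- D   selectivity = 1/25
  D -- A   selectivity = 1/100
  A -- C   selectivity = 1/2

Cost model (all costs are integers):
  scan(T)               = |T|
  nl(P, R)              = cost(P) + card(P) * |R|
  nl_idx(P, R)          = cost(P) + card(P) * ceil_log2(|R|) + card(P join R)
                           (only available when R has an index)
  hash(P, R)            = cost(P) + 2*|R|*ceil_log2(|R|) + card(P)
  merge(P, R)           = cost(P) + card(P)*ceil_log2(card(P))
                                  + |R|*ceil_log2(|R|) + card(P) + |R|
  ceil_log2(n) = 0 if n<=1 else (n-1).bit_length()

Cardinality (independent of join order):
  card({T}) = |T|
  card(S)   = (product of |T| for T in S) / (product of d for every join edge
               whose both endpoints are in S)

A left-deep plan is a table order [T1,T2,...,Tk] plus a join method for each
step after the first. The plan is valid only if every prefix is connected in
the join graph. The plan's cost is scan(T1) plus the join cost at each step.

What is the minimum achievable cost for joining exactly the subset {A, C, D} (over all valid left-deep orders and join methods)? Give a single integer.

600

Selinger DP over subsets of {A,C,D}:
  {D}: scan cost=20, card=20
  {A}: scan cost=500, card=500
  {C}: scan cost=20, card=20
  {AD}: card=100; try (A,nl_idx)→300, (D,hash)→1200, (D,nl_idx)→3100, (A,merge)→5140, (D,merge)→5620, (A,hash)→9040 …(+2); best=300 via (A,nl_idx)
  {AC}: card=5000; try (C,hash)→1200, (A,merge)→5140, (A,nl_idx)→5200, (C,merge)→5620, (C,nl_idx)→8000, (A,hash)→9040 …(+2); best=1200 via (C,hash)
  {ACD}: card=1000; try (C,hash)→600, (C,merge)→1220, (C,nl_idx)→1800, (C,nl)→2300, (D,hash)→6400, (D,nl_idx)→27200 …(+2); best=600 via (C,hash)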